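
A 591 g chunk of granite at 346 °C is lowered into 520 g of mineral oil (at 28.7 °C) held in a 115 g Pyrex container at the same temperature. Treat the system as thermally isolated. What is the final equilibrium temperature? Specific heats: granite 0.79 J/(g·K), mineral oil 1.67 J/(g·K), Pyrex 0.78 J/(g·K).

T_f ≈ 132.7 °C

Energy conservation, ΣQ = 0:
591·0.79·(T − 346) + 520·1.67·(T − 28.7) + 115·0.78·(T − 28.7) = 0
466.89(T − 346) + 868.4(T − 28.7) + 89.7(T − 28.7) = 0
(466.89 + 868.4 + 89.7) T = 466.89·346 + 868.4·28.7 + 89.7·28.7
T ≈ 132.66 °C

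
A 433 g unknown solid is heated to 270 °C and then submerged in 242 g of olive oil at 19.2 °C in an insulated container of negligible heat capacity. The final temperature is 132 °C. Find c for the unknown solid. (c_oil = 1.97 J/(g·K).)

c ≈ 0.9 J/(g·K)

Taking heat into each body as positive, Σ m c ΔT = 0:
433×c×(132 − 270) + 242×1.97×(132 − 19.2) = 0
-59754 c = -53776
c = -53776/-59754 ≈ 0.9 J/(g·K)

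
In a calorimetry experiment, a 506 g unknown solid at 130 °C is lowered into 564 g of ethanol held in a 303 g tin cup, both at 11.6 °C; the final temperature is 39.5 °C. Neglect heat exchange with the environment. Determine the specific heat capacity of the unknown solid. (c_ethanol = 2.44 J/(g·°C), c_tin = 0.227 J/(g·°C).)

Let T be the final temperature. ΣQ_i = 0:
506×c×(39.5 − 130) + 564×2.44×(39.5 − 11.6) + 303×0.227×(39.5 − 11.6) = 0
-45793 c = -40314
c = -40314/-45793 ≈ 0.8803 J/(g·°C)

c ≈ 0.88 J/(g·°C)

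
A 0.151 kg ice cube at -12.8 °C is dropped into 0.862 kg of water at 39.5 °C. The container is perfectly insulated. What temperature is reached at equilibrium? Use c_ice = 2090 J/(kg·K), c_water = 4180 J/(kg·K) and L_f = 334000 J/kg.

T_f ≈ 20.7 °C

Let T be the final temperature. ΣQ_i = 0:
ice -12.8→0 °C: 0.151×2090×12.8 = 4039.6; fusion: m_ice L_f = 0.151×334000 = 50434; meltwater 0→T: 0.151×4180×T = 631.18 T; water: 3603.2(T − 39.5)
4234.3 T = 142325 − 54474 = 87851
T ≈ 20.75 °C (positive, so assuming full melt was valid).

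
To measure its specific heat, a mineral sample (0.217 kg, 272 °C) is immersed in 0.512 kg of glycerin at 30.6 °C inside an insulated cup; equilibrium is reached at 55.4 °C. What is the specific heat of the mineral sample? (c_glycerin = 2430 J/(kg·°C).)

m_s c (T_s − T_f) = m_glycerin c_glycerin (T_f − T_0):
0.217×c×(272 − 55.4) = 0.512×2430×(55.4 − 30.6)
47 c = 30855  ⇒  c ≈ 656.5 J/(kg·°C)

c ≈ 656 J/(kg·°C)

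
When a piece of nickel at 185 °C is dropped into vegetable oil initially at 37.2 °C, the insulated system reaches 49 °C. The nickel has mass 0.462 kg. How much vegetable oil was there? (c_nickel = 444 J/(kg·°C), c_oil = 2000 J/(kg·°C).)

m ≈ 1.18 kg

Heat gained plus heat lost sum to zero:
0.462·444·(49 − 185) + m·2000·(49 − 37.2) = 0
23600 m = 27897
m = 27897/23600 ≈ 1.182 kg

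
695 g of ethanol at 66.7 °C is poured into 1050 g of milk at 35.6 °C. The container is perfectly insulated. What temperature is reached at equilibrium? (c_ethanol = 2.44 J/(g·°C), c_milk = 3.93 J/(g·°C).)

T_f ≈ 44.7 °C

T_f is the heat-capacity-weighted average of the initial temperatures:
T_f = (1695.8·66.7 + 4126.5·35.6) / (1695.8 + 4126.5)
    = 260013 / 5822.3 ≈ 44.66 °C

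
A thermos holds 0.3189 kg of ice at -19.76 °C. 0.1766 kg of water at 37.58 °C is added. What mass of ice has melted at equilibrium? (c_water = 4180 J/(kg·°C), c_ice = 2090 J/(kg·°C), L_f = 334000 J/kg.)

m_melted ≈ 0.0436 kg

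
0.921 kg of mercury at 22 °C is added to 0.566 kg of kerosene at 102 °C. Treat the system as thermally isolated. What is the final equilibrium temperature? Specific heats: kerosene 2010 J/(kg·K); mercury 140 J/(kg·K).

T_f ≈ 93.9 °C

With ΣQ=0 the equilibrium temperature is the m·c-weighted mean:
T_f = (1137.7*102 + 128.94*22) / (1137.7 + 128.94)
    = 118878 / 1266.6 ≈ 93.86 °C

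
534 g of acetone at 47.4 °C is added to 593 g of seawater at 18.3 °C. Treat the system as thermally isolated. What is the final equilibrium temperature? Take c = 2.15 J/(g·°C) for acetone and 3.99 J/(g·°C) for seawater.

T_f ≈ 27.8 °C

Net heat exchanged in the isolated system is zero:
534*2.15*(T − 47.4) + 593*3.99*(T − 18.3) = 0
(1148.1 + 2366.1) T = 1148.1*47.4 + 2366.1*18.3
T = 97719 / 3514.2 = 27.8 °C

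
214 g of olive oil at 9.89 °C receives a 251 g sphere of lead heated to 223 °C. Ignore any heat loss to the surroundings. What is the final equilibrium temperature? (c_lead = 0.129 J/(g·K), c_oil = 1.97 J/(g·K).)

T_f ≈ 25.1 °C

Heat gained plus heat lost sum to zero:
251×0.129×(T − 223) + 214×1.97×(T − 9.89) = 0
32.38(T − 223) + 421.58(T − 9.89) = 0
453.96 T = 11390
T = 11390/453.96 ≈ 25.09 °C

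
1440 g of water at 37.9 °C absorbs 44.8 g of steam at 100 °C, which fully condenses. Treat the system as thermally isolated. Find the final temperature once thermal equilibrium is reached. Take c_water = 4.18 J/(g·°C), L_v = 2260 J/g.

T_f ≈ 56.1 °C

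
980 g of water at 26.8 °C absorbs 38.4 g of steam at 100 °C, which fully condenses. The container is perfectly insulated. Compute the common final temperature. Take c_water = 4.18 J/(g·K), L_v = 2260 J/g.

Taking heat into each body as positive, Σ m c ΔT = 0:
latent heat released on condensation: 38.4·2260 = 86784
  condensed water 100 °C→T: 160.51(T − 100)
  water warms: 980·4.18·(T − 26.8) = 4096.4(T − 26.8)
4256.9 T = 86784 + 16051 + 109784 = 212619
T ≈ 49.95 °C (< 100 °C, so full condensation is consistent).

T_f ≈ 49.9 °C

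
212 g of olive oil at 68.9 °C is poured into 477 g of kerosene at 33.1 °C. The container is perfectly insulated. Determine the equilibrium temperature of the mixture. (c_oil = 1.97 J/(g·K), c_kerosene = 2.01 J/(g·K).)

T_f ≈ 44.0 °C

Energy conservation, ΣQ = 0:
212*1.97*(T − 68.9) + 477*2.01*(T − 33.1) = 0
417.64(T − 68.9) + 958.77(T − 33.1) = 0
1376.4 T = 60511
T = 60511/1376.4 ≈ 43.96 °C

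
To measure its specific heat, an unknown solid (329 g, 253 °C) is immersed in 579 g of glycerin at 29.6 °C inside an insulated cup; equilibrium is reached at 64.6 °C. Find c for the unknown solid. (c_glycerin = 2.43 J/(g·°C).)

Let T be the final temperature. ΣQ_i = 0:
329×c×(64.6 − 253) + 579×2.43×(64.6 − 29.6) = 0
-61984 c = -49244
c = -49244/-61984 ≈ 0.7945 J/(g·°C)

c ≈ 0.794 J/(g·°C)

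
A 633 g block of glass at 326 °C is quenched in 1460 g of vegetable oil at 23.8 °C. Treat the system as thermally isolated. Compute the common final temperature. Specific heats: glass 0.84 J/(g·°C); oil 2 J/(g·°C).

T_f = Σ m_i c_i T_i / Σ m_i c_i:
T_f = (531.72*326 + 2920*23.8) / (531.72 + 2920)
    = 242837 / 3451.7 ≈ 70.35 °C

T_f ≈ 70.4 °C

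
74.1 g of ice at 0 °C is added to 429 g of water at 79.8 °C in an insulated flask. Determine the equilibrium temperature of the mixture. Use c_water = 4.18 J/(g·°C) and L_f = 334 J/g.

T_f ≈ 56.3 °C

Taking heat into each body as positive, Σ m c ΔT = 0:
fusion: m_ice L_f = 74.1·334 = 24749
  meltwater 0→T: 74.1·4.18·T = 309.74 T
  water: 1793.2(T − 79.8)
2103 T = 143099 − 24749 = 118350
T ≈ 56.28 °C — above 0 °C, consistent with complete melting.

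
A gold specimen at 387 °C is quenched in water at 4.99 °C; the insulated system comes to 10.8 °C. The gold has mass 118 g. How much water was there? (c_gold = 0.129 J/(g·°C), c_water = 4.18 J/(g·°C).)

|Q_gold| = |Q_water|:
118×0.129×(387 − 10.8) = m×4.18×(10.8 − 4.99)
24.29 m = 5726.5  ⇒  m ≈ 235.8 g

m ≈ 236 g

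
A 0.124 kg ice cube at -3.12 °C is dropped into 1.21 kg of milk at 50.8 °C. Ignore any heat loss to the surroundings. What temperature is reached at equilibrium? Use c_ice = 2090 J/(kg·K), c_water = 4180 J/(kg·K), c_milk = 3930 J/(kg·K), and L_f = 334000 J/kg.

Energy balance with sensible and latent terms:
ice -3.12→0 °C: 0.124·2090·3.12 = 808.58; melt ice: 0.124·334000 = 41416; warm the meltwater: 518.32 T; milk cools: 1.21·3930·(T − 50.8) = 4755.3(T − 50.8)
5273.6 T = 241569 − 42225 = 199345
T ≈ 37.80 °C (positive, so assuming full melt was valid).

T_f ≈ 37.8 °C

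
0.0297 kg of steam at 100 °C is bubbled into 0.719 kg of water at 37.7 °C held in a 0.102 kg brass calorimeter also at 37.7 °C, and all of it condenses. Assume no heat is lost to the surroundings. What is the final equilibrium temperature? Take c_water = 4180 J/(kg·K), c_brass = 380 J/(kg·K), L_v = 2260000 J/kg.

Net heat exchanged in the isolated system is zero:
condense steam: −0.0297·2260000 = −67122; condensed water 100 °C→T: 124.15(T − 100); water warms: 0.719·4180·(T − 37.7) = 3005.4(T − 37.7); cup: 38.76(T − 37.7)
3168.3 T = 67122 + 12415 + 114766 = 194302
T ≈ 61.33 °C (< 100 °C, so full condensation is consistent).

T_f ≈ 61.3 °C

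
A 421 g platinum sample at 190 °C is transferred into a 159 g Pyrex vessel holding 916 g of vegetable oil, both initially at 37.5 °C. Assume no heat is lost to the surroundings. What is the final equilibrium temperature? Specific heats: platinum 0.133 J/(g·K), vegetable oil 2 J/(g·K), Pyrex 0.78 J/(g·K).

Let T be the final temperature. ΣQ_i = 0:
421·0.133·(T − 190) + 916·2·(T − 37.5) + 159·0.78·(T − 37.5) = 0
55.99(T − 190) + 1832(T − 37.5) + 124.02(T − 37.5) = 0
2012 T = 83989
T = 83989 / 2012 = 41.7 °C

T_f ≈ 41.7 °C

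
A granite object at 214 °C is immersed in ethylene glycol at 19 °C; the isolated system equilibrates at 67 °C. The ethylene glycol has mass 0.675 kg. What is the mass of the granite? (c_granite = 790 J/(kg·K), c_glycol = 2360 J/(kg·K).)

Taking heat into each body as positive, Σ m c ΔT = 0:
m×790×(67 − 214) + 0.675×2360×(67 − 19) = 0
-116130 m = -76464
m = -76464/-116130 ≈ 0.6584 kg

m ≈ 0.658 kg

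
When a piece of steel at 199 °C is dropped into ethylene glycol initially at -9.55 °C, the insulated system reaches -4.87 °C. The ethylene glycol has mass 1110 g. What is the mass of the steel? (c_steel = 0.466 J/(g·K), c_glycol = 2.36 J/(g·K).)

Heat lost by the steel = heat gained by the glycol:
m·0.466·(199 − -4.87) = 1110·2.36·(-4.87 − (-9.55))
95 m = 12260  ⇒  m ≈ 129 g

m ≈ 129 g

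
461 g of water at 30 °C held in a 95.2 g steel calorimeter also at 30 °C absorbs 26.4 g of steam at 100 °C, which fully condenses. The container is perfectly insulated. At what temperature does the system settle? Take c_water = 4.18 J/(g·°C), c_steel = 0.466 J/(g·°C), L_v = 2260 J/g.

T_f ≈ 62.4 °C

Energy balance with sensible and latent terms:
latent heat released on condensation: 26.4×2260 = 59664
  condensed water 100 °C→T: 110.35(T − 100)
  original water: 1927(T − 30)
  steel cup: 95.2×0.466×(T − 30) = 44.36(T − 30)
2081.7 T = 59664 + 11035 + 59140 = 129839
T ≈ 62.37 °C (< 100 °C, so full condensation is consistent).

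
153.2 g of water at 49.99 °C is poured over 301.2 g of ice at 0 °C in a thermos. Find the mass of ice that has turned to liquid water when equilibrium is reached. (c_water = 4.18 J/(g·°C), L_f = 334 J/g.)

Water can give up m c ΔT = 153.2×4.18×49.99 = 32012 J before reaching 0 °C.
To melt every bit of ice: 301.2×334 = 100601 J.
32012 J < 100601 J, so only part of the ice melts and the system sits at 0 °C.
Mass melted = 32012/334 ≈ 95.85 g.

m_melted ≈ 95.8 g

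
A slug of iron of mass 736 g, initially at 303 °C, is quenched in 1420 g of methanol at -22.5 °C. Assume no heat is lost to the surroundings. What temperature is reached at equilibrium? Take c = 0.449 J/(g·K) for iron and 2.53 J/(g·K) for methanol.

T_f ≈ 4.9 °C

Heat lost by the iron equals heat gained by the methanol:
736·0.449·(303 − T) = 1420·2.53·(T − (-22.5))
330.46(303 − T) = 3592.6(T − (-22.5))
3923.1 T = 19297  ⇒  T ≈ 4.92 °C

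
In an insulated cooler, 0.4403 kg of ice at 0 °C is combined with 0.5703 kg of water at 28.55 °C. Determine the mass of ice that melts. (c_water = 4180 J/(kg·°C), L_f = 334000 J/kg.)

m_melted ≈ 0.204 kg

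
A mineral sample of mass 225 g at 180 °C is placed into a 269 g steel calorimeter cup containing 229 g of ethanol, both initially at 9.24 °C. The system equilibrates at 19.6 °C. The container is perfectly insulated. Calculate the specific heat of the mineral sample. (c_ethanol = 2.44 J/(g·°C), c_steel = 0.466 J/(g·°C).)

Setting the total heat transfer to zero:
225×c×(19.6 − 180) + 229×2.44×(19.6 − 9.24) + 269×0.466×(19.6 − 9.24) = 0
-36090 c = -7087.4
c = -7087.4/-36090 ≈ 0.1964 J/(g·°C)

c ≈ 0.196 J/(g·°C)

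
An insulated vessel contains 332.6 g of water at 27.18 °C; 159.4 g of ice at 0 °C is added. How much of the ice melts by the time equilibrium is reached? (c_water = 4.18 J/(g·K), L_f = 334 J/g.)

m_melted ≈ 113 g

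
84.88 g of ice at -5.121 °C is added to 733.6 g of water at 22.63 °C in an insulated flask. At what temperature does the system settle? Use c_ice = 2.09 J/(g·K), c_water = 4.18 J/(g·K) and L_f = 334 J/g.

Heat gained plus heat lost sum to zero:
ice -5.121→0 °C: 84.88·2.09·5.121 = 908.46; latent heat to melt: 84.88·334 = 28350; warm the meltwater: 354.8 T; water cools: 733.6·4.18·(T − 22.63) = 3066.4(T − 22.63)
3421.2 T = 69394 − 29258 = 40135
T ≈ 11.73 °C. Since T > 0 °C, the all-ice-melts assumption holds.

T_f ≈ 11.7 °C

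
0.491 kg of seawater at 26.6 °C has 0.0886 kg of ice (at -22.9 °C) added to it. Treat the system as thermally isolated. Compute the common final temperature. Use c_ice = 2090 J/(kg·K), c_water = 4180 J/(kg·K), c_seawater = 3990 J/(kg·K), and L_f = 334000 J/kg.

Conservation of energy gives ΣQ = 0:
warm ice to 0 °C: 0.0886×2090×(0 − (-22.9)) = 4240.5; fusion: m_ice L_f = 0.0886×334000 = 29592; warm the meltwater: 370.35 T; seawater cools: 0.491×3990×(T − 26.6) = 1959.1(T − 26.6)
2329.4 T = 52112 − 33833 = 18279
T ≈ 7.85 °C (positive, so assuming full melt was valid).

T_f ≈ 7.8 °C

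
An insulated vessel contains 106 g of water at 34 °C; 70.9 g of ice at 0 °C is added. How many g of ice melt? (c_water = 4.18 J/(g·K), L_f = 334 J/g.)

Water can give up m c ΔT = 106·4.18·34 = 15065 J before reaching 0 °C.
To melt every bit of ice: 70.9·334 = 23681 J.
That's not enough to melt it all — equilibrium is at 0 °C with ice remaining.
m_melt = 15065 / L_f = 45.1 g.

m_melted ≈ 45.1 g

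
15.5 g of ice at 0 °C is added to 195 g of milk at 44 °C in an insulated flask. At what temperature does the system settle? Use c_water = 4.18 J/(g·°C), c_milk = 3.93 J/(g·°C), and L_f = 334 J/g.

Energy conservation, ΣQ = 0:
fusion: m_ice L_f = 15.5·334 = 5177
  warm the meltwater: 64.79 T
  milk: 766.35(T − 44)
831.14 T = 33719 − 5177 = 28542
T ≈ 34.34 °C — above 0 °C, consistent with complete melting.

T_f ≈ 34.3 °C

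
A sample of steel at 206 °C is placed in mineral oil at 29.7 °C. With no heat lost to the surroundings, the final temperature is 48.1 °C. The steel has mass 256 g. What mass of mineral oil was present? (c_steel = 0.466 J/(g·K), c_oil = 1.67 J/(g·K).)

m ≈ 613 g

|Q_steel| = |Q_oil|:
256·0.466·(206 − 48.1) = m·1.67·(48.1 − 29.7)
30.73 m = 18837  ⇒  m ≈ 613 g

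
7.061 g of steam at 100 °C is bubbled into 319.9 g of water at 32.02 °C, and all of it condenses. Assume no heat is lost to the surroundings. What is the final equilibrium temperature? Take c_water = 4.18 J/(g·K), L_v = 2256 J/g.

Energy balance with sensible and latent terms:
steam→water at 100 °C releases m L_v = 7.061×2256 = 15930; condensed water 100 °C→T: 29.51(T − 100); original water: 1337.2(T − 32.02)
1366.7 T = 15930 + 2951.5 + 42817 = 61698
T ≈ 45.14 °C — below 100 °C, confirming all the steam condensed.

T_f ≈ 45.1 °C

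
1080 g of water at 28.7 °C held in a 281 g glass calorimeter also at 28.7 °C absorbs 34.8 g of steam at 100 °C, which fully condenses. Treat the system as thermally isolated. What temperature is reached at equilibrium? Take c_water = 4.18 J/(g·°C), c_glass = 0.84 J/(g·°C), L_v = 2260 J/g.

T_f ≈ 46.9 °C

Conservation of energy gives ΣQ = 0:
condense steam: −34.8×2260 = −78648; condensed water 100 °C→T: 145.46(T − 100); original water: 4514.4(T − 28.7); cup: 236.04(T − 28.7)
4895.9 T = 78648 + 14546 + 136338 = 229532
T ≈ 46.88 °C (< 100 °C, so full condensation is consistent).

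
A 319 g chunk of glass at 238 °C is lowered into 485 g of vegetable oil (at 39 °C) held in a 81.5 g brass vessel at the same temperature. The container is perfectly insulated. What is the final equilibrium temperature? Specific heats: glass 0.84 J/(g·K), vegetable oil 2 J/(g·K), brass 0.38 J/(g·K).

Setting the total heat transfer to zero:
319*0.84*(T − 238) + 485*2*(T − 39) + 81.5*0.38*(T − 39) = 0
1268.9 T = 102812
T = 102812 / 1268.9 = 81 °C

T_f ≈ 81.0 °C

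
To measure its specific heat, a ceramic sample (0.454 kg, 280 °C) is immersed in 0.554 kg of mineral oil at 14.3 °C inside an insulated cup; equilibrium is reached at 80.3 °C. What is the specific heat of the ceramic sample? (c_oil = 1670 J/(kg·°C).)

c ≈ 673 J/(kg·°C)

Heat lost by the ceramic sample = heat gained by the oil:
0.454×c×(280 − 80.3) = 0.554×1670×(80.3 − 14.3)
90.66 c = 61062  ⇒  c ≈ 673.5 J/(kg·°C)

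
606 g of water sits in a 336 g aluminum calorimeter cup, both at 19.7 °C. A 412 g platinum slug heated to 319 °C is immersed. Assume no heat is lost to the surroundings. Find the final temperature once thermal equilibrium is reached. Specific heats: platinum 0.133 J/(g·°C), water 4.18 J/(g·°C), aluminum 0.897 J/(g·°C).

T_f ≈ 25.4 °C

Conservation of energy gives ΣQ = 0:
412×0.133×(T − 319) + 606×4.18×(T − 19.7) + 336×0.897×(T − 19.7) = 0
54.8(T − 319) + 2533.1(T − 19.7) + 301.39(T − 19.7) = 0
2889.3 T = 73319
T = 73319/2889.3 ≈ 25.38 °C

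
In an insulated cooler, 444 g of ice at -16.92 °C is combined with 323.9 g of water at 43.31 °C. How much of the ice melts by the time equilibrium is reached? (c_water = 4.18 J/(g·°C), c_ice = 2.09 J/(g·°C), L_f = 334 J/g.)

Cooling the water to 0 °C releases 323.9×4.18×43.31 = 58637 J.
Warming the ice to 0 °C takes 444×2.09×16.92 = 15701 J, leaving 42936 J for melting.
To melt every bit of ice: 444×334 = 148296 J.
That's not enough to melt it all — equilibrium is at 0 °C with ice remaining.
Mass melted = 42936/334 ≈ 128.6 g.

m_melted ≈ 129 g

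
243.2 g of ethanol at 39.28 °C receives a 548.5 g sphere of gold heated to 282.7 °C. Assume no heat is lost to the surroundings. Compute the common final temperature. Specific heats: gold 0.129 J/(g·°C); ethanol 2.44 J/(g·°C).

Energy conservation, ΣQ = 0:
548.5×0.129×(T − 282.7) + 243.2×2.44×(T − 39.28) = 0
664.16 T = 43312
T = 43312 / 664.16 = 65.2 °C

T_f ≈ 65.2 °C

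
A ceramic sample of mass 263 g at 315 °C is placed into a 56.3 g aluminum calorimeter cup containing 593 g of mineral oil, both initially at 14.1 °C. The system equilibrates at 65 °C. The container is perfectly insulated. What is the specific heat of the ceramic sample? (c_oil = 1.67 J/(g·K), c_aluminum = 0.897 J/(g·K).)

c ≈ 0.806 J/(g·K)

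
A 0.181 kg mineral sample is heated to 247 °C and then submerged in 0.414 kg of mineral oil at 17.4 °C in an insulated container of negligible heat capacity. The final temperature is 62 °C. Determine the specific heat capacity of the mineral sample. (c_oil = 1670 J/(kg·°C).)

c ≈ 921 J/(kg·°C)

Heat lost by the mineral sample = heat gained by the oil:
0.181·c·(247 − 62) = 0.414·1670·(62 − 17.4)
33.48 c = 30836  ⇒  c ≈ 920.9 J/(kg·°C)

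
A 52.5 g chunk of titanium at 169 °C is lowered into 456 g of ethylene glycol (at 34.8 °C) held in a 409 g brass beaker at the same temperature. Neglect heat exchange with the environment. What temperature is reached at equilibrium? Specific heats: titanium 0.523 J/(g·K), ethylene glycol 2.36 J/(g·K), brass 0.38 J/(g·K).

Setting the total heat transfer to zero:
52.5×0.523×(T − 169) + 456×2.36×(T − 34.8) + 409×0.38×(T − 34.8) = 0
27.46(T − 169) + 1076.2(T − 34.8) + 155.42(T − 34.8) = 0
1259 T = 47499
T = 47499 / 1259 = 37.7 °C

T_f ≈ 37.7 °C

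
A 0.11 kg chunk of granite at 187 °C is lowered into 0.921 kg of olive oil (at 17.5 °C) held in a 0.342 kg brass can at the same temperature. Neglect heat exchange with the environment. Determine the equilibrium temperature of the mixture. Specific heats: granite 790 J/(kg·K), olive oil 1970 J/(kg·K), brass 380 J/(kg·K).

Energy conservation, ΣQ = 0:
0.11×790×(T − 187) + 0.921×1970×(T − 17.5) + 0.342×380×(T − 17.5) = 0
2031.2 T = 50276
T = 50276 / 2031.2 = 24.8 °C

T_f ≈ 24.8 °C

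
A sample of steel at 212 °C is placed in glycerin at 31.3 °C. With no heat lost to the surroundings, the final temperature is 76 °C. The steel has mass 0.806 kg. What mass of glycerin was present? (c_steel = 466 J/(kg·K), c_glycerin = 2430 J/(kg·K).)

Heat lost by the steel = heat gained by the glycerin:
0.806×466×(212 − 76) = m×2430×(76 − 31.3)
108621 m = 51081  ⇒  m ≈ 0.4703 kg

m ≈ 0.47 kg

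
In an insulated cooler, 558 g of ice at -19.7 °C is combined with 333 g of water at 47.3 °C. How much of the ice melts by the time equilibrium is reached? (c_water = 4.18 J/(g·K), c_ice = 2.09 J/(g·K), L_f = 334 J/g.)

m_melted ≈ 128 g

Heat available from the water dropping to 0 °C: 333·4.18·47.3 = 65839 J.
Warming the ice to 0 °C takes 558·2.09·19.7 = 22975 J, leaving 42864 J for melting.
Fully melting the ice requires m_ice L_f = 558·334 = 186372 J.
42864 J < 186372 J, so only part of the ice melts and the system sits at 0 °C.
m_melt = 42864 / L_f = 128.3 g.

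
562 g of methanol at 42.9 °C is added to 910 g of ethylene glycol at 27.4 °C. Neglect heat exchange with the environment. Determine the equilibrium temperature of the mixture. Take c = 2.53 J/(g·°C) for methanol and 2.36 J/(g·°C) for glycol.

Net heat exchanged in the isolated system is zero:
562·2.53·(T − 42.9) + 910·2.36·(T − 27.4) = 0
1421.9(T − 42.9) + 2147.6(T − 27.4) = 0
3569.5 T = 119842
T = 119842 / 3569.5 = 33.6 °C

T_f ≈ 33.6 °C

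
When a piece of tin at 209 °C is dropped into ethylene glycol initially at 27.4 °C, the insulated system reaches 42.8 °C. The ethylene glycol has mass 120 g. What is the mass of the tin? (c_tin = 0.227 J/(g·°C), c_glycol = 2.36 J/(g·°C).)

m ≈ 116 g

Energy conservation, ΣQ = 0:
m·0.227·(42.8 − 209) + 120·2.36·(42.8 − 27.4) = 0
-37.73 m = -4361.3
m = -4361.3/-37.73 ≈ 115.6 g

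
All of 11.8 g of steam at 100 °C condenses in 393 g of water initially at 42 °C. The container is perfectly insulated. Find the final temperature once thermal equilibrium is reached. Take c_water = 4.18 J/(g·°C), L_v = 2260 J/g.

T_f ≈ 59.5 °C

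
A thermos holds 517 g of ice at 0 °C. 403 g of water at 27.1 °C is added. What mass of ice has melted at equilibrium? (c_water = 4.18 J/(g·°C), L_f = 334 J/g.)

m_melted ≈ 137 g

Water can give up m c ΔT = 403×4.18×27.1 = 45651 J before reaching 0 °C.
Melting all 517 g of ice would need 517×334 = 172678 J.
That's not enough to melt it all — equilibrium is at 0 °C with ice remaining.
m_melted×334 = 45651  ⇒  m_melted ≈ 136.7 g.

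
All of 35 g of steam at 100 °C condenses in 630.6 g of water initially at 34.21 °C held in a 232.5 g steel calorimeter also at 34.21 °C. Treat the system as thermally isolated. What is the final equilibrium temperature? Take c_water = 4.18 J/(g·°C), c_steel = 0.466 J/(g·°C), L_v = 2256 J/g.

T_f ≈ 64.9 °C

Energy balance with sensible and latent terms:
latent heat released on condensation: 35×2256 = 78960; condensed water 100 °C→T: 146.3(T − 100); water warms: 630.6×4.18×(T − 34.21) = 2635.9(T − 34.21); cup: 108.34(T − 34.21)
2890.6 T = 78960 + 14630 + 93881 = 187471
T ≈ 64.86 °C (< 100 °C, so full condensation is consistent).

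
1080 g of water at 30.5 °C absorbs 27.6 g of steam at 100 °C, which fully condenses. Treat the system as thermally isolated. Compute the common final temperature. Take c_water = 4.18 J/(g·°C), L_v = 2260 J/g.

Heat gained plus heat lost sum to zero:
latent heat released on condensation: 27.6×2260 = 62376; condensed water 100 °C→T: 115.37(T − 100); original water: 4514.4(T − 30.5)
4629.8 T = 62376 + 11537 + 137689 = 211602
T ≈ 45.70 °C (< 100 °C, so full condensation is consistent).

T_f ≈ 45.7 °C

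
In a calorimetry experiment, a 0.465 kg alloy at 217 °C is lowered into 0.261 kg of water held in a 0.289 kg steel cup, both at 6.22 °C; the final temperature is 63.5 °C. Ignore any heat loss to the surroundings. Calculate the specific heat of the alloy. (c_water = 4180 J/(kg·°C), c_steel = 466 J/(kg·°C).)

c ≈ 984 J/(kg·°C)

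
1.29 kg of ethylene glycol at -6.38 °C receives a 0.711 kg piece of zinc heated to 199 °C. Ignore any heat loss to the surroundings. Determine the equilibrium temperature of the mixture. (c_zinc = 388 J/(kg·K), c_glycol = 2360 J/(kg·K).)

Heat lost by the zinc equals heat gained by the glycol:
0.711·388·(199 − T) = 1.29·2360·(T − (-6.38))
275.87(199 − T) = 3044.4(T − (-6.38))
3320.3 T = 35474  ⇒  T ≈ 10.68 °C

T_f ≈ 10.7 °C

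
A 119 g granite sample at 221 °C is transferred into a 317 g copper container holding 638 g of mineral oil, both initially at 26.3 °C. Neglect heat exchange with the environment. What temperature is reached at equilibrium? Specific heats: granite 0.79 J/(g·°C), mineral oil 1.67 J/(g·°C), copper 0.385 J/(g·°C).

T_f = Σ m_i c_i T_i / Σ m_i c_i:
T_f = (94.01×221 + 1065.5×26.3 + 122.05×26.3) / (94.01 + 1065.5 + 122.05)
    = 52008 / 1281.5 ≈ 40.58 °C

T_f ≈ 40.6 °C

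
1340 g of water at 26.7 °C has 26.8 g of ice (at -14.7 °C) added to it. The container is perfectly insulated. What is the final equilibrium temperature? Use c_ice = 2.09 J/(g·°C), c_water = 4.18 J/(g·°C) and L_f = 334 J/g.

Let T be the final temperature. ΣQ_i = 0:
ice -14.7→0 °C: 26.8·2.09·14.7 = 823.38; latent heat to melt: 26.8·334 = 8951.2; warm the meltwater: 112.02 T; water: 5601.2(T − 26.7)
5713.2 T = 149552 − 9774.6 = 139777
T ≈ 24.47 °C — above 0 °C, consistent with complete melting.

T_f ≈ 24.5 °C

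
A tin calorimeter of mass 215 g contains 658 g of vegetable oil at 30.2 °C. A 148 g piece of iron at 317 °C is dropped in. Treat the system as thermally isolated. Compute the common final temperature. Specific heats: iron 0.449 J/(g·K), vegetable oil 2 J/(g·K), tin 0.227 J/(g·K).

T_f ≈ 43.5 °C

Energy conservation, ΣQ = 0:
148*0.449*(T − 317) + 658*2*(T − 30.2) + 215*0.227*(T − 30.2) = 0
66.45(T − 317) + 1316(T − 30.2) + 48.8(T − 30.2) = 0
1431.3 T = 62282
T ≈ 43.52 °C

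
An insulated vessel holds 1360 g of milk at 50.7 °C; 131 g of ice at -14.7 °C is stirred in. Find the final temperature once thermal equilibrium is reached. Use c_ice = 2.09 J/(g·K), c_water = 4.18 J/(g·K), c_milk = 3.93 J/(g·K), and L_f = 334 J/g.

Energy conservation, ΣQ = 0:
warm ice to 0 °C: 131·2.09·(0 − (-14.7)) = 4024.7; latent heat to melt: 131·334 = 43754; meltwater 0→T: 131·4.18·T = 547.58 T; milk: 5344.8(T − 50.7)
5892.4 T = 270981 − 47779 = 223203
T ≈ 37.88 °C — above 0 °C, consistent with complete melting.

T_f ≈ 37.9 °C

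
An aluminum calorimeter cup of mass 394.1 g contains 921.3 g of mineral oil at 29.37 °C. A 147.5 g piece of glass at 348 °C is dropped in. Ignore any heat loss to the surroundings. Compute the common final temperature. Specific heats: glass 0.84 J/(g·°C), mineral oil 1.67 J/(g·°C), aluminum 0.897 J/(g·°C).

Heat gained plus heat lost sum to zero:
147.5×0.84×(T − 348) + 921.3×1.67×(T − 29.37) + 394.1×0.897×(T − 29.37) = 0
123.9(T − 348) + 1538.6(T − 29.37) + 353.51(T − 29.37) = 0
(123.9 + 1538.6 + 353.51) T = 123.9×348 + 1538.6×29.37 + 353.51×29.37
T ≈ 48.95 °C

T_f ≈ 49.0 °C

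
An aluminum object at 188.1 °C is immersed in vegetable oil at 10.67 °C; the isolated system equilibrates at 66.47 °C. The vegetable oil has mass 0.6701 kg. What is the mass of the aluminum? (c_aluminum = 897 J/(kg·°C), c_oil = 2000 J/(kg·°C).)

m ≈ 0.685 kg

Energy conservation, ΣQ = 0:
m·897·(66.47 − 188.1) + 0.6701·2000·(66.47 − 10.67) = 0
-109102 m = -74783
m = -74783/-109102 ≈ 0.6854 kg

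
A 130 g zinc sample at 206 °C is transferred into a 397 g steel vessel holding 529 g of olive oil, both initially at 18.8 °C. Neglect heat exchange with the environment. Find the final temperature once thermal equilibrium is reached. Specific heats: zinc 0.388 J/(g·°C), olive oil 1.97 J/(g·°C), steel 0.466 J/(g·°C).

T_f ≈ 26.2 °C

Heat gained plus heat lost sum to zero:
130·0.388·(T − 206) + 529·1.97·(T − 18.8) + 397·0.466·(T − 18.8) = 0
(50.44 + 1042.1 + 185) T = 50.44·206 + 1042.1·18.8 + 185·18.8
T ≈ 26.19 °C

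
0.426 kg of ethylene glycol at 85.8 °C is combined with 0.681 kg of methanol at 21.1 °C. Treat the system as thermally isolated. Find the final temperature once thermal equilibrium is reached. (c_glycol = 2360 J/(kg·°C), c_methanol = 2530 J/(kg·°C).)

T_f ≈ 44.9 °C

Net heat exchanged in the isolated system is zero:
0.426×2360×(T − 85.8) + 0.681×2530×(T − 21.1) = 0
1005.4(T − 85.8) + 1722.9(T − 21.1) = 0
2728.3 T = 122614
T = 122614/2728.3 ≈ 44.94 °C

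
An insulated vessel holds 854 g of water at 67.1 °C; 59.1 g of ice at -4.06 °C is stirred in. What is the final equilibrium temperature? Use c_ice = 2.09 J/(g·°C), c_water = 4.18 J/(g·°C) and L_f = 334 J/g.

Sum of m c ΔT and latent-heat terms is zero:
ice -4.06→0 °C: 59.1·2.09·4.06 = 501.49; latent heat to melt: 59.1·334 = 19739; warm the meltwater: 247.04 T; water: 3569.7(T − 67.1)
3816.8 T = 239528 − 20241 = 219287
T ≈ 57.45 °C (positive, so assuming full melt was valid).

T_f ≈ 57.5 °C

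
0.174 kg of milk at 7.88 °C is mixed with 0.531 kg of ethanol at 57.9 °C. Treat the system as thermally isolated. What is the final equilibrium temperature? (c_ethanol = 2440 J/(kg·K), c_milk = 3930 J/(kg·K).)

T_f ≈ 40.6 °C

Setting the total heat transfer to zero:
0.531*2440*(T − 57.9) + 0.174*3930*(T − 7.88) = 0
(1295.6 + 683.82) T = 1295.6*57.9 + 683.82*7.88
T ≈ 40.62 °C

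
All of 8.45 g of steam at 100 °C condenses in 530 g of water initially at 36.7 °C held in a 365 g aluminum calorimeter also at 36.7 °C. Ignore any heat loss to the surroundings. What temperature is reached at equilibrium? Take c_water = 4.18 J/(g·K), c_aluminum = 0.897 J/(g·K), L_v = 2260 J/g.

Let T be the final temperature. ΣQ_i = 0:
latent heat released on condensation: 8.45×2260 = 19097
  condensed water 100 °C→T: 35.32(T − 100)
  original water: 2215.4(T − 36.7)
  cup: 327.41(T − 36.7)
2578.1 T = 19097 + 3532.1 + 93321 = 115950
T ≈ 44.97 °C (< 100 °C, so full condensation is consistent).

T_f ≈ 45.0 °C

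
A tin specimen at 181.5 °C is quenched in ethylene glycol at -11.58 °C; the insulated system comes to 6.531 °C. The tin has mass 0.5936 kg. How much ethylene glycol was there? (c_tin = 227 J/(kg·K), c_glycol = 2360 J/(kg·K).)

Heat gained plus heat lost sum to zero:
0.5936·227·(6.531 − 181.5) + m·2360·(6.531 − (-11.58)) = 0
42742 m = 23577
m = 23577/42742 ≈ 0.5516 kg

m ≈ 0.552 kg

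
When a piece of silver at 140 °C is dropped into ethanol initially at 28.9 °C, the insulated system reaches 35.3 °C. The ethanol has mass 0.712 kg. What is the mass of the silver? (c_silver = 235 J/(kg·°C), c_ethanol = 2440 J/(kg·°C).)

m ≈ 0.452 kg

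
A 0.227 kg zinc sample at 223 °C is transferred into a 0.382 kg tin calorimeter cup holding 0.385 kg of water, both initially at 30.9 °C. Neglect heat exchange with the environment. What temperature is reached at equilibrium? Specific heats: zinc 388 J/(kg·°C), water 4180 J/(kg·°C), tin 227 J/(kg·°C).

T_f ≈ 40.4 °C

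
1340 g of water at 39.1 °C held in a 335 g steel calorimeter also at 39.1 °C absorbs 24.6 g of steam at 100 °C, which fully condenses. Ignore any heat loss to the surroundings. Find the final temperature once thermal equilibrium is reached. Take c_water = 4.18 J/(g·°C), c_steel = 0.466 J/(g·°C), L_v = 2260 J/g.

Conservation of energy gives ΣQ = 0:
condense steam: −24.6×2260 = −55596; condensed water 100 °C→T: 102.83(T − 100); original water: 5601.2(T − 39.1); cup: 156.11(T − 39.1)
5860.1 T = 55596 + 10283 + 225111 = 290990
T ≈ 49.66 °C — below 100 °C, confirming all the steam condensed.

T_f ≈ 49.7 °C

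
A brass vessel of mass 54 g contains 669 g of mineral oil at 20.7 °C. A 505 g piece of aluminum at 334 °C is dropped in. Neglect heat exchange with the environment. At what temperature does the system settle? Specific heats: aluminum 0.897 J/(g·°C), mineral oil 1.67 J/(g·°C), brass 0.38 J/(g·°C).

Heat gained plus heat lost sum to zero:
505·0.897·(T − 334) + 669·1.67·(T − 20.7) + 54·0.38·(T − 20.7) = 0
(452.99 + 1117.2 + 20.52) T = 452.99·334 + 1117.2·20.7 + 20.52·20.7
T = 174848/1590.7 ≈ 109.92 °C

T_f ≈ 109.9 °C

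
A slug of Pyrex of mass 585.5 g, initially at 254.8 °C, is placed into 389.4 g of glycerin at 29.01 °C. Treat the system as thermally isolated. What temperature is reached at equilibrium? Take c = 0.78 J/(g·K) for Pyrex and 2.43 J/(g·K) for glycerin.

Conservation of energy gives ΣQ = 0:
585.5*0.78*(T − 254.8) + 389.4*2.43*(T − 29.01) = 0
456.69(T − 254.8) + 946.24(T − 29.01) = 0
1402.9 T = 143815
T = 143815/1402.9 ≈ 102.51 °C

T_f ≈ 102.5 °C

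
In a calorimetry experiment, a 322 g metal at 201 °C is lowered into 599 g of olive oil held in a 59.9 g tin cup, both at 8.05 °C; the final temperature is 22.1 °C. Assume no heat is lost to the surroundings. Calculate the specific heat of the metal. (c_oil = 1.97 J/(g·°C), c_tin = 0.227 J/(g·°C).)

c ≈ 0.291 J/(g·°C)

Let T be the final temperature. ΣQ_i = 0:
322×c×(22.1 − 201) + 599×1.97×(22.1 − 8.05) + 59.9×0.227×(22.1 − 8.05) = 0
-57606 c = -16770
c = -16770/-57606 ≈ 0.2911 J/(g·°C)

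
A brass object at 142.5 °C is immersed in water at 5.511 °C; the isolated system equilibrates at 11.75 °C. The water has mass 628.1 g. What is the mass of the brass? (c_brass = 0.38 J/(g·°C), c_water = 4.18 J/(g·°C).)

m ≈ 330 g

|Q_brass| = |Q_water|:
m·0.38·(142.5 − 11.75) = 628.1·4.18·(11.75 − 5.511)
49.69 m = 16380  ⇒  m ≈ 329.7 g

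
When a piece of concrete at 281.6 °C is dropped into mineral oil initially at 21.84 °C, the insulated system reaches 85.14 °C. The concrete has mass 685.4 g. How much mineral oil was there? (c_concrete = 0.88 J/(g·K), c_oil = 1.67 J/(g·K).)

m ≈ 1120 g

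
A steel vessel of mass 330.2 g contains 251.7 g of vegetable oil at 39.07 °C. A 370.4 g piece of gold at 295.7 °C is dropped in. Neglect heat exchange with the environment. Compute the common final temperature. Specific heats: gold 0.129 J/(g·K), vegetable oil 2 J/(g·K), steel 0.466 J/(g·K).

T_f ≈ 56.5 °C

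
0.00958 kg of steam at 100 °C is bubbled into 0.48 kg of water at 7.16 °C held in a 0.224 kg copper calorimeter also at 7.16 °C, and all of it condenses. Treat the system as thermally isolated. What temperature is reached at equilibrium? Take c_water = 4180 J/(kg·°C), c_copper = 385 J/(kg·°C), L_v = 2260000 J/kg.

Net heat exchanged in the isolated system is zero:
latent heat released on condensation: 0.00958·2260000 = 21651; condensate cools 100→T: 0.00958·4180·(T − 100) = 40.04(T − 100); water warms: 0.48·4180·(T − 7.16) = 2006.4(T − 7.16); cup: 86.24(T − 7.16)
2132.7 T = 21651 + 4004.4 + 14983 = 40639
T ≈ 19.06 °C, under the boiling point, so the assumption holds.

T_f ≈ 19.1 °C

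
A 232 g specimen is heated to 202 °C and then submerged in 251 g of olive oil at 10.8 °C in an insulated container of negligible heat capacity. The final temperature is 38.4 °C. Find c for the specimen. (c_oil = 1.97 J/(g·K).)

Heat gained plus heat lost sum to zero:
232·c·(38.4 − 202) + 251·1.97·(38.4 − 10.8) = 0
-37955 c = -13647
c = -13647/-37955 ≈ 0.3596 J/(g·K)

c ≈ 0.36 J/(g·K)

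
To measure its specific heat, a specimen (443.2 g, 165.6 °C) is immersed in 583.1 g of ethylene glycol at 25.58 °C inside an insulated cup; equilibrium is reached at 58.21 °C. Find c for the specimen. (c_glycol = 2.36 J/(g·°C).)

c ≈ 0.943 J/(g·°C)

m_s c (T_s − T_f) = m_glycol c_glycol (T_f − T_0):
443.2×c×(165.6 − 58.21) = 583.1×2.36×(58.21 − 25.58)
47595 c = 44903  ⇒  c ≈ 0.9434 J/(g·°C)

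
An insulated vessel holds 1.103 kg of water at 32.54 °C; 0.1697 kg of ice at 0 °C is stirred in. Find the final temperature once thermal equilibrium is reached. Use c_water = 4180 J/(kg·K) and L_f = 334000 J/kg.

Let T be the final temperature. ΣQ_i = 0:
melt ice: 0.1697·334000 = 56680
  warm the meltwater: 709.35 T
  water cools: 1.103·4180·(T − 32.54) = 4610.5(T − 32.54)
5319.9 T = 150027 − 56680 = 93347
T ≈ 17.55 °C. Since T > 0 °C, the all-ice-melts assumption holds.

T_f ≈ 17.5 °C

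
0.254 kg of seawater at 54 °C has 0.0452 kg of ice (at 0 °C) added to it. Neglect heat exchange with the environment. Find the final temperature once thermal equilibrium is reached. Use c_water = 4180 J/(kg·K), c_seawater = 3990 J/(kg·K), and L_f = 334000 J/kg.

T_f ≈ 33.0 °C

Conservation of energy gives ΣQ = 0:
latent heat to melt: 0.0452×334000 = 15097; meltwater 0→T: 0.0452×4180×T = 188.94 T; seawater: 1013.5(T − 54)
1202.4 T = 54727 − 15097 = 39630
T ≈ 32.96 °C — above 0 °C, consistent with complete melting.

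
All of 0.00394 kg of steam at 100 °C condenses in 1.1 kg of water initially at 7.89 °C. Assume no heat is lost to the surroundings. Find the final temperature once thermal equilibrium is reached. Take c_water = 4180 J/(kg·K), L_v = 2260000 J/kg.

Conservation of energy gives ΣQ = 0:
condense steam: −0.00394×2260000 = −8904.4
  condensate cools 100→T: 0.00394×4180×(T − 100) = 16.47(T − 100)
  original water: 4598(T − 7.89)
4614.5 T = 8904.4 + 1646.9 + 36278 = 46830
T ≈ 10.15 °C — below 100 °C, confirming all the steam condensed.

T_f ≈ 10.1 °C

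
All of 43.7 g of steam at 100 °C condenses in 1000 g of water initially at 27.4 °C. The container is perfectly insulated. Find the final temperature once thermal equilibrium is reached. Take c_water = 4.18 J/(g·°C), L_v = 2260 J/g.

T_f ≈ 53.1 °C

Energy conservation, ΣQ = 0:
latent heat released on condensation: 43.7·2260 = 98762; condensed water 100 °C→T: 182.67(T − 100); water warms: 1000·4.18·(T − 27.4) = 4180(T − 27.4)
4362.7 T = 98762 + 18267 + 114532 = 231561
T ≈ 53.08 °C, under the boiling point, so the assumption holds.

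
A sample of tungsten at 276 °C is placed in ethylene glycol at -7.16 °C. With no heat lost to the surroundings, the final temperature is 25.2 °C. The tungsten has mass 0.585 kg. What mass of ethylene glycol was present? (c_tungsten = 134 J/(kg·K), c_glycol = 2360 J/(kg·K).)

Taking heat into each body as positive, Σ m c ΔT = 0:
0.585·134·(25.2 − 276) + m·2360·(25.2 − (-7.16)) = 0
76370 m = 19660
m = 19660/76370 ≈ 0.2574 kg

m ≈ 0.257 kg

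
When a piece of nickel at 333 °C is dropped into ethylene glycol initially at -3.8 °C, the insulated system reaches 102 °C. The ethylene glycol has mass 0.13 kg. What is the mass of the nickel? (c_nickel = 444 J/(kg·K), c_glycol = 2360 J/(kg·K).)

m ≈ 0.316 kg

|Q_nickel| = |Q_glycol|:
m×444×(333 − 102) = 0.13×2360×(102 − (-3.8))
102564 m = 32459  ⇒  m ≈ 0.3165 kg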